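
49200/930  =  52+28/31 = 52.90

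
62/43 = 1  +  19/43 = 1.44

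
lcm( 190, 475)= 950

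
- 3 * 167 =-501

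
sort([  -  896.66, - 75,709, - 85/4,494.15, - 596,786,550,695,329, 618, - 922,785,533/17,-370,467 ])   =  [ - 922,-896.66, - 596,-370, - 75, - 85/4, 533/17,329,467,494.15, 550,  618, 695,709,785,786]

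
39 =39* 1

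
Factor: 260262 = 2^1 * 3^2 * 19^1*761^1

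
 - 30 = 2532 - 2562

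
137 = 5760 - 5623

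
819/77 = 10  +  7/11 = 10.64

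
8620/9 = 957+7/9=957.78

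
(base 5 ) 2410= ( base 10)355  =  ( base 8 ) 543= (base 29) c7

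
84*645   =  54180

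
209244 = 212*987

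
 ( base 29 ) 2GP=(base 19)605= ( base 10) 2171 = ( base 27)2QB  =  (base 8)4173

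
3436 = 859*4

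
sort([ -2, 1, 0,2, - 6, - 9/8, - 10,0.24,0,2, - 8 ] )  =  [- 10 , - 8,-6, - 2, - 9/8, 0,0,0.24,1,  2, 2] 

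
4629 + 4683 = 9312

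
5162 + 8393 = 13555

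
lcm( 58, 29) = 58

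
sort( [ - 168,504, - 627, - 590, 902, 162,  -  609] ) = [ - 627, - 609, - 590,-168, 162,  504, 902]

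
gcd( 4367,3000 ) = 1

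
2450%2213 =237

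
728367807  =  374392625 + 353975182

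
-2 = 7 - 9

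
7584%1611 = 1140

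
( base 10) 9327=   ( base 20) 1367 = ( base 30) aar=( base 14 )3583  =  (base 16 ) 246F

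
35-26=9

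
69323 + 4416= 73739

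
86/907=86/907 = 0.09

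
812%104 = 84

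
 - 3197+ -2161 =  - 5358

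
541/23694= 541/23694 = 0.02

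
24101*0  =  0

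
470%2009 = 470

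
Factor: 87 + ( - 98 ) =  - 11 =- 11^1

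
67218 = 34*1977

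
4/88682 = 2/44341 =0.00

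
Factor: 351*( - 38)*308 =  - 4108104 = -  2^3 * 3^3*7^1*11^1*13^1*19^1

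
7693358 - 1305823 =6387535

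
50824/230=25412/115  =  220.97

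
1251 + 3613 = 4864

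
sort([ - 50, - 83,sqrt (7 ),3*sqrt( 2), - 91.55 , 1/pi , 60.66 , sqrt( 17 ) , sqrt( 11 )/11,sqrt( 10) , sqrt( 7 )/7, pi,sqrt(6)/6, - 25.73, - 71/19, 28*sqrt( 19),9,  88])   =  [ - 91.55, - 83, - 50, - 25.73, - 71/19,  sqrt( 11 )/11, 1/pi , sqrt( 7)/7 , sqrt( 6)/6,sqrt(7),  pi, sqrt( 10), sqrt( 17), 3 *sqrt( 2 ), 9,  60.66,88,28*sqrt (19 )] 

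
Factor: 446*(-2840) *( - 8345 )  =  10570110800  =  2^4*5^2*71^1*223^1*1669^1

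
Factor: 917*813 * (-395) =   -  3^1*5^1*7^1*79^1 * 131^1*271^1=- 294480795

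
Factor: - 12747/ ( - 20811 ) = 607^1*991^(-1 )=607/991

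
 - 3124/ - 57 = 54 + 46/57 = 54.81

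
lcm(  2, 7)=14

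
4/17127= 4/17127 = 0.00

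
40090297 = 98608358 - 58518061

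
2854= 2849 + 5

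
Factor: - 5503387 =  - 1487^1 * 3701^1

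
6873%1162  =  1063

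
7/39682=7/39682= 0.00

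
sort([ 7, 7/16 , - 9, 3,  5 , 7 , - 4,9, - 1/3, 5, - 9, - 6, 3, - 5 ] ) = [-9,-9  ,- 6, - 5, -4 , - 1/3,  7/16, 3 , 3, 5, 5,7, 7 , 9 ]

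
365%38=23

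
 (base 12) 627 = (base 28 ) 13r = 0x37f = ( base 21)20D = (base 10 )895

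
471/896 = 471/896 =0.53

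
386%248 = 138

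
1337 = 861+476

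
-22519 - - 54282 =31763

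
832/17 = 832/17 = 48.94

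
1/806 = 1/806 =0.00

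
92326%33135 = 26056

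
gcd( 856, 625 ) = 1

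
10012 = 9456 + 556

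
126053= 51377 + 74676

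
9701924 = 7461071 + 2240853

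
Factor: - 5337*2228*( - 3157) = 2^2*3^2*7^1 *11^1 * 41^1* 557^1 * 593^1 = 37539369252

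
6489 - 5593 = 896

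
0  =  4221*0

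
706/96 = 7 + 17/48 = 7.35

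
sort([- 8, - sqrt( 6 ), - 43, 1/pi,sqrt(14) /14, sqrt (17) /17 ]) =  [ - 43,- 8,  -  sqrt(6 ),  sqrt ( 17 )/17,sqrt(14)/14,1/pi ]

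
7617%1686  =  873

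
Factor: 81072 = 2^4*3^2*563^1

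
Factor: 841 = 29^2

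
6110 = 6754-644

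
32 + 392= 424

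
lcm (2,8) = 8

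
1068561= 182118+886443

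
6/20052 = 1/3342 = 0.00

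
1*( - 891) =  - 891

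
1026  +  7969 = 8995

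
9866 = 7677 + 2189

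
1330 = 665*2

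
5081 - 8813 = -3732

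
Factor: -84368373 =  -3^1*28122791^1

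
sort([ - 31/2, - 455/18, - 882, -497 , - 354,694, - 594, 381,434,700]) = [ - 882, - 594 , - 497,-354, - 455/18,-31/2,381, 434, 694, 700 ] 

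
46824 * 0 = 0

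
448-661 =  - 213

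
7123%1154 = 199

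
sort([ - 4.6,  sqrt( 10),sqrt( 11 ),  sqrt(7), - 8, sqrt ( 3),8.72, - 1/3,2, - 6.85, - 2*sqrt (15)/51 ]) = [-8, - 6.85, - 4.6, - 1/3 , - 2*sqrt(15 ) /51,sqrt(3 ), 2,sqrt(7), sqrt(10) , sqrt( 11), 8.72 ]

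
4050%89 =45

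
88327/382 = 88327/382 = 231.22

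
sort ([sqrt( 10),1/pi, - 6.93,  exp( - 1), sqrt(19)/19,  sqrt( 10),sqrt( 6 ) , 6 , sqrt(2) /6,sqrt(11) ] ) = [ - 6.93,sqrt(19)/19,sqrt(2)/6, 1/pi,exp( - 1),sqrt(6) , sqrt( 10 ),sqrt(10),sqrt( 11),6] 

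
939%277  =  108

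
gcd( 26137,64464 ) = 1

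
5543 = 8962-3419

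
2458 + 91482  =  93940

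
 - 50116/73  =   - 50116/73 = - 686.52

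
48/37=48/37 = 1.30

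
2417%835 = 747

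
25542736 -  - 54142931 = 79685667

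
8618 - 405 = 8213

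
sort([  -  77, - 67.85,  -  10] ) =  [ - 77,  -  67.85, - 10]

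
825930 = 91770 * 9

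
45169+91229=136398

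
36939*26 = 960414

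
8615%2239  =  1898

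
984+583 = 1567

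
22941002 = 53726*427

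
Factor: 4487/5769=7/9= 3^ (-2) * 7^1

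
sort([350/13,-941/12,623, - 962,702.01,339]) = [-962,- 941/12, 350/13,339,623, 702.01]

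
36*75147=2705292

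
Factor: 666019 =666019^1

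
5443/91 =5443/91 = 59.81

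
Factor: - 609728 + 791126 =181398= 2^1*3^1 * 7^2*617^1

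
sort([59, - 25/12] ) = [ - 25/12, 59]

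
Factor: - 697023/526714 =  - 2^ (  -  1)*3^2*53^(-1)*4969^( - 1 )*77447^1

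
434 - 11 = 423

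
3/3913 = 3/3913 =0.00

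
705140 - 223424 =481716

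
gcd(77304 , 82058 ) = 2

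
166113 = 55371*3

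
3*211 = 633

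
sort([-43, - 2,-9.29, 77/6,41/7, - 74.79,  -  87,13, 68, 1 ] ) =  [ - 87, - 74.79, - 43 ,  -  9.29, - 2, 1, 41/7,77/6 , 13, 68 ] 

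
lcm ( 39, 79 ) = 3081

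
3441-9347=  - 5906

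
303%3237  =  303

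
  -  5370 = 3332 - 8702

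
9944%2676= 1916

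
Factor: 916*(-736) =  -674176 = - 2^7*23^1 * 229^1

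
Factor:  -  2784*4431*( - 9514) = 117363790656 = 2^6*3^2*7^1 * 29^1 * 67^1*71^1*211^1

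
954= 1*954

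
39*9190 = 358410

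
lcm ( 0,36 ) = 0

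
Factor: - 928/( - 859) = 2^5*  29^1*859^ (  -  1) 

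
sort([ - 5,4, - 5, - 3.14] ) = [ - 5, - 5, - 3.14,4] 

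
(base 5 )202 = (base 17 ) 31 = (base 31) 1L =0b110100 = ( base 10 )52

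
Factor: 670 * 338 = 2^2*5^1 * 13^2* 67^1=226460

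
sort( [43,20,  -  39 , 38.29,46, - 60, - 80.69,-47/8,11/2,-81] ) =[ - 81, - 80.69,-60, - 39,-47/8,11/2,20,38.29,43,46 ] 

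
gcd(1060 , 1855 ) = 265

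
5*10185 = 50925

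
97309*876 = 85242684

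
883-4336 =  - 3453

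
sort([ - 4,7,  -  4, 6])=[  -  4, - 4,6, 7] 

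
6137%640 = 377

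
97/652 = 97/652 = 0.15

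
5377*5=26885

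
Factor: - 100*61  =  - 6100 =-2^2*5^2* 61^1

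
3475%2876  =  599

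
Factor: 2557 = 2557^1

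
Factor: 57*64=2^6*3^1*19^1 = 3648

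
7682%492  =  302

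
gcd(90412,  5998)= 2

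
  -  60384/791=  - 77+ 523/791= -76.34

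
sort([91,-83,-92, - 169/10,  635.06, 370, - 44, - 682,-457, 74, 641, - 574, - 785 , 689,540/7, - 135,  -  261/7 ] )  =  [- 785,-682,- 574, - 457, - 135, - 92,-83, - 44, - 261/7, - 169/10, 74, 540/7 , 91,370,635.06,641, 689] 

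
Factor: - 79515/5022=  - 2^( - 1 )*3^ ( - 1)*5^1*19^1 = - 95/6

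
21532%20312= 1220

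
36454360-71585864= -35131504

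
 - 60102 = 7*( - 8586)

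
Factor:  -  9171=-3^2*1019^1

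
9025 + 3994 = 13019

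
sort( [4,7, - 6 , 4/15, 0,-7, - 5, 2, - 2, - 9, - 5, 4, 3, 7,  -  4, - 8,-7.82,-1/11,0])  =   [- 9 ,-8,-7.82 ,-7, - 6, - 5,-5,-4, - 2, - 1/11,0, 0, 4/15, 2,  3, 4,4, 7, 7 ]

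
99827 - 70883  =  28944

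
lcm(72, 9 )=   72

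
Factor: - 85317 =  - 3^1 * 28439^1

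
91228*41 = 3740348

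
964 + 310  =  1274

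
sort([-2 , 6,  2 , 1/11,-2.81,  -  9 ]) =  [  -  9, - 2.81, - 2,  1/11,2 , 6]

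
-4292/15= - 4292/15=- 286.13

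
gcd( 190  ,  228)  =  38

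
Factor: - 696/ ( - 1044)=2^1 * 3^( - 1 )= 2/3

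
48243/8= 6030 + 3/8 = 6030.38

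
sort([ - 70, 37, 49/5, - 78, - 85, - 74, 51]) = [ - 85 , - 78, - 74, - 70, 49/5, 37, 51]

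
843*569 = 479667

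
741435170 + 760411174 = 1501846344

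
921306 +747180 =1668486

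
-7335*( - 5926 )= 43467210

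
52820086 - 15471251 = 37348835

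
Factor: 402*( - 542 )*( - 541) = 117875244 = 2^2*3^1*67^1*271^1*541^1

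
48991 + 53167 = 102158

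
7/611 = 7/611 = 0.01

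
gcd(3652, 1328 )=332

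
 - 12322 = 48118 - 60440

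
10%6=4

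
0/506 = 0  =  0.00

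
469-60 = 409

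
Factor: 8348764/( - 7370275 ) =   -  2^2 * 5^( - 2)*11^(-1 )*677^1*3083^1*26801^(-1 )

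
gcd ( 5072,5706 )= 634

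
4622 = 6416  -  1794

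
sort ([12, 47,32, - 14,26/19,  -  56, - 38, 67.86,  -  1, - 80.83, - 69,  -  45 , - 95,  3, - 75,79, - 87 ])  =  [ - 95,- 87, - 80.83, - 75, - 69, - 56, - 45,-38, - 14, - 1, 26/19, 3,12,32,  47,67.86,79 ]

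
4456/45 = 99 + 1/45 = 99.02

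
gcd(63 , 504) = 63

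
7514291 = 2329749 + 5184542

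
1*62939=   62939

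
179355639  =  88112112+91243527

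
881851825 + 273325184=1155177009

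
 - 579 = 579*( - 1)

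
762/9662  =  381/4831 =0.08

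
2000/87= 22 + 86/87= 22.99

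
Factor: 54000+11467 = 65467 = 17^1 * 3851^1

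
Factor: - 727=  - 727^1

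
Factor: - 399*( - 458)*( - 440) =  - 80406480 = -2^4*3^1*5^1*7^1  *11^1*19^1 * 229^1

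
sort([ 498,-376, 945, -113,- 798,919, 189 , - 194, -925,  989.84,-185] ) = [-925,  -  798, - 376, - 194,-185, -113, 189,498 , 919,945, 989.84]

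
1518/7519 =1518/7519 = 0.20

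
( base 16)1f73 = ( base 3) 102001012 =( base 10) 8051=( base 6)101135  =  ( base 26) bnh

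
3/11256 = 1/3752 = 0.00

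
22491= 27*833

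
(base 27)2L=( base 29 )2h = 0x4B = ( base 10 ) 75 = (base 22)39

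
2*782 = 1564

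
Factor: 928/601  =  2^5*29^1* 601^( - 1)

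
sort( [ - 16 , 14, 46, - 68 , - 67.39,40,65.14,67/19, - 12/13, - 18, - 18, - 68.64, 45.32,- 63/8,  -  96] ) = [  -  96, - 68.64 ,-68,-67.39,- 18 , - 18 , - 16,-63/8,-12/13,67/19, 14 , 40,45.32, 46,65.14 ]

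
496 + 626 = 1122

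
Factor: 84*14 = 1176= 2^3 *3^1*7^2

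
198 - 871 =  - 673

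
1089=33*33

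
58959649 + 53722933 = 112682582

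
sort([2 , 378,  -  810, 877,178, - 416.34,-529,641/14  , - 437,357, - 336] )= [ -810  , - 529, - 437, - 416.34,-336, 2, 641/14 , 178,  357, 378, 877]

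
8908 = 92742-83834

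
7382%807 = 119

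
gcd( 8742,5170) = 94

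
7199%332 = 227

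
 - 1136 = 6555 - 7691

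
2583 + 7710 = 10293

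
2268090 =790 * 2871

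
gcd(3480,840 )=120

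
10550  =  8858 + 1692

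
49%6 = 1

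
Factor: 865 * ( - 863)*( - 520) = 2^3*5^2*13^1*173^1*863^1 = 388177400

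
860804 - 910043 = - 49239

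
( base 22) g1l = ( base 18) 160B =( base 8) 17153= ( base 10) 7787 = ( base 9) 11612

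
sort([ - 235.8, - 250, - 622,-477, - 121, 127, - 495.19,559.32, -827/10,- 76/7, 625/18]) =[ - 622,-495.19, - 477,-250, - 235.8,  -  121,-827/10,  -  76/7,625/18,127,  559.32 ] 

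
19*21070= 400330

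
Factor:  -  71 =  - 71^1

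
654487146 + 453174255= 1107661401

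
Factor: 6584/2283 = 2^3*3^ (-1)*761^( - 1)*823^1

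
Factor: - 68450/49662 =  - 34225/24831 = - 3^( - 2)*5^2*31^(-1 )*37^2*89^( - 1)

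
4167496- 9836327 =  - 5668831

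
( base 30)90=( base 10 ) 270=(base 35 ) 7P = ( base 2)100001110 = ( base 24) b6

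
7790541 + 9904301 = 17694842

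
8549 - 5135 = 3414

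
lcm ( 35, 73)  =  2555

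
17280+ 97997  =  115277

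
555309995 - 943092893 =-387782898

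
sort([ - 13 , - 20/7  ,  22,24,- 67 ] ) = [ - 67, - 13 ,-20/7,22, 24 ]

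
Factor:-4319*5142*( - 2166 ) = 2^2 *3^2 * 7^1 *19^2 * 617^1 * 857^1 = 48103173468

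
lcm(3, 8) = 24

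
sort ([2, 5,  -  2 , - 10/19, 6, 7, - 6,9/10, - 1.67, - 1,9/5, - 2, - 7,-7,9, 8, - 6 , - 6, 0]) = [- 7,-7, - 6, - 6, - 6,-2, - 2, - 1.67, - 1, - 10/19 , 0, 9/10, 9/5 , 2, 5,  6, 7, 8,  9 ]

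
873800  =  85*10280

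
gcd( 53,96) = 1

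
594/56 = 10 + 17/28 = 10.61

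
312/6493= 312/6493 = 0.05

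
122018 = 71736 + 50282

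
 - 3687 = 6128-9815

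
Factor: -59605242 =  - 2^1*3^1*19^1*522853^1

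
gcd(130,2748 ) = 2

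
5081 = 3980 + 1101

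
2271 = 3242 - 971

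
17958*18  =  323244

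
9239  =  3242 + 5997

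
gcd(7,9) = 1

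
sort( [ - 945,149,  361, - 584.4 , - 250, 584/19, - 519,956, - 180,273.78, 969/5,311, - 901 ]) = [-945, - 901, - 584.4, - 519 , - 250, - 180,584/19, 149,969/5, 273.78,311,361, 956]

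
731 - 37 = 694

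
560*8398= 4702880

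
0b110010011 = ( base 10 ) 403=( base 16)193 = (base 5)3103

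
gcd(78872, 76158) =2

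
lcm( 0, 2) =0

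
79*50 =3950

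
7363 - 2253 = 5110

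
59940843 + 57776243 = 117717086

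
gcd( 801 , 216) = 9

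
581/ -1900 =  - 1 + 1319/1900 = -0.31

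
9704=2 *4852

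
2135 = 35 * 61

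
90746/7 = 90746/7 = 12963.71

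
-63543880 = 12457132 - 76001012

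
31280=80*391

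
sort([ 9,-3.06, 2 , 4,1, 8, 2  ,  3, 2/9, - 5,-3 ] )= [-5,-3.06, - 3,2/9,1,2, 2,  3 , 4,8, 9]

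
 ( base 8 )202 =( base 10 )130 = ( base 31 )46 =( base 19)6G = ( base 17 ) 7B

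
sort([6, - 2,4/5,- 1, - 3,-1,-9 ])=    [ - 9, -3 ,-2,-1, - 1, 4/5 , 6 ] 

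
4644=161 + 4483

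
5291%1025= 166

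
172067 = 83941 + 88126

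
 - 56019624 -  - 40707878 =  -  15311746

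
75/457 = 75/457=0.16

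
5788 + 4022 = 9810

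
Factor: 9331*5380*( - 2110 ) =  - 2^3*5^2*7^1*31^1*43^1*211^1*269^1  =  - 105923645800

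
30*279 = 8370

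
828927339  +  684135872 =1513063211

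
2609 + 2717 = 5326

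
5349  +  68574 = 73923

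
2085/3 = 695 =695.00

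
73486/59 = 1245 + 31/59 = 1245.53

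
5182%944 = 462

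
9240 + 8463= 17703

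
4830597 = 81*59637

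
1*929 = 929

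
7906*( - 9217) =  - 72869602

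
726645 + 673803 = 1400448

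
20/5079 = 20/5079 = 0.00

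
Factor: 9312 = 2^5*3^1*97^1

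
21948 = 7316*3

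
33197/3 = 33197/3= 11065.67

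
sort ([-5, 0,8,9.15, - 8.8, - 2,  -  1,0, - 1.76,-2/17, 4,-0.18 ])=[ - 8.8, - 5,-2 , - 1.76, - 1, - 0.18, - 2/17,0 , 0, 4,8, 9.15 ] 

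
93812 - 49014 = 44798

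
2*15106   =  30212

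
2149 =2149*1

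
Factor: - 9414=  - 2^1*3^2 *523^1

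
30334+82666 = 113000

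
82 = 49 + 33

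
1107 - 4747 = -3640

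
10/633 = 10/633  =  0.02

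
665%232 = 201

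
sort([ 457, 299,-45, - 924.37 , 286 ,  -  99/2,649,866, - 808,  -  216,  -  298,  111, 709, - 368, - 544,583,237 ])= [ - 924.37, - 808, - 544, - 368, - 298,  -  216, - 99/2,- 45,  111 , 237, 286, 299,  457,583, 649, 709 , 866]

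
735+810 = 1545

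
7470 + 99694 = 107164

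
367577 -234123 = 133454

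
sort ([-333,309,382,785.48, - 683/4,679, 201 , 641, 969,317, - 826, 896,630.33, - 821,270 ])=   [  -  826, - 821, - 333 , - 683/4,201, 270, 309,317,  382, 630.33,641,679,785.48, 896, 969 ]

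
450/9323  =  450/9323=0.05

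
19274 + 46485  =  65759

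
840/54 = 15 +5/9 = 15.56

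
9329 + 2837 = 12166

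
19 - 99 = -80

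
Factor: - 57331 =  - 57331^1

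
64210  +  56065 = 120275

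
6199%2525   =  1149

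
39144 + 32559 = 71703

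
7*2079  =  14553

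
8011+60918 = 68929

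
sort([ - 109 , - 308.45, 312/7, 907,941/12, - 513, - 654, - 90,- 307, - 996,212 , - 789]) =[ - 996,-789 ,-654 ,-513, - 308.45,-307,-109, - 90,312/7,941/12,212,  907]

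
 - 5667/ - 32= 5667/32 = 177.09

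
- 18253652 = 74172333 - 92425985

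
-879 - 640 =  - 1519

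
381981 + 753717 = 1135698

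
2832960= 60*47216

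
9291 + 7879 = 17170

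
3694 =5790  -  2096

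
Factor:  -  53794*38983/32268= - 2^( - 1 )*3^( - 1 )*7^1*13^1*2069^1*2689^(-1)*5569^1 =- 1048525751/16134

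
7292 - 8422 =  - 1130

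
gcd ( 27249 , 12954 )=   3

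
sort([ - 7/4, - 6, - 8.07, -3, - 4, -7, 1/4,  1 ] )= [ - 8.07, - 7, -6, - 4, -3, - 7/4,1/4,1 ]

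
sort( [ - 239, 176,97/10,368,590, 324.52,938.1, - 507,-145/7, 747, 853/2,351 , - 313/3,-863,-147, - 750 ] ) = [ - 863,-750,  -  507,  -  239, - 147,-313/3,-145/7,97/10, 176, 324.52, 351,  368, 853/2,590,747, 938.1]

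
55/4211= 55/4211 = 0.01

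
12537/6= 2089 + 1/2= 2089.50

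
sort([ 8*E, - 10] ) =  [  -  10, 8*E ]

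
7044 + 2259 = 9303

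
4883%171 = 95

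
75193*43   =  3233299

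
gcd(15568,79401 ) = 7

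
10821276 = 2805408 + 8015868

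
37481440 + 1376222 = 38857662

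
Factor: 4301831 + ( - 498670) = 3803161^1  =  3803161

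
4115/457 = 4115/457 = 9.00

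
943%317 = 309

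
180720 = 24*7530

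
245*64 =15680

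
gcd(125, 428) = 1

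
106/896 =53/448 = 0.12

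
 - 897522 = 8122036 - 9019558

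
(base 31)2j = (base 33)2F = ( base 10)81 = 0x51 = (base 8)121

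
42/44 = 21/22 = 0.95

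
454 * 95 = 43130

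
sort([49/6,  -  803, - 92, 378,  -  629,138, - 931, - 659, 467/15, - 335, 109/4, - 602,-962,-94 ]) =[ - 962,  -  931,-803,  -  659 , - 629, - 602, - 335,  -  94, - 92, 49/6 , 109/4,467/15, 138,378]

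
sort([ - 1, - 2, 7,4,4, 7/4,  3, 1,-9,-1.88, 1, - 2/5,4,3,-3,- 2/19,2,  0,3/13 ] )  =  [- 9, - 3  ,-2,  -  1.88, - 1,  -  2/5, - 2/19, 0,3/13, 1,  1 , 7/4,2,3,  3,4, 4, 4 , 7 ]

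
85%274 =85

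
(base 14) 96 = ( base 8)204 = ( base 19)6I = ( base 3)11220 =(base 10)132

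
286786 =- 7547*( - 38)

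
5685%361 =270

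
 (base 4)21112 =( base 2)1001010110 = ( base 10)598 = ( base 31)j9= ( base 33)i4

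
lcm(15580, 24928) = 124640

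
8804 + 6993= 15797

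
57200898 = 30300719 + 26900179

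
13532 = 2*6766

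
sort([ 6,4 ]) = [ 4, 6] 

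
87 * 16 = 1392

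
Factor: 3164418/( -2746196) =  - 1582209/1373098 = - 2^( - 1)*3^2*31^1*53^1*67^( - 1 )*107^1*10247^( - 1)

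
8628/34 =4314/17 = 253.76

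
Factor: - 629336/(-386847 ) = 776/477=2^3*3^(-2)*53^( - 1)*97^1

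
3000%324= 84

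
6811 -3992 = 2819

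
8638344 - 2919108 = 5719236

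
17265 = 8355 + 8910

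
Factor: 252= 2^2* 3^2*7^1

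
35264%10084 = 5012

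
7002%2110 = 672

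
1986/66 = 331/11 = 30.09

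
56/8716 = 14/2179 = 0.01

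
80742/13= 6210+ 12/13 =6210.92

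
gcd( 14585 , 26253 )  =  2917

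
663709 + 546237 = 1209946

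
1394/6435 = 1394/6435=   0.22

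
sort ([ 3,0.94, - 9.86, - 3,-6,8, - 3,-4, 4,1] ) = [ - 9.86, - 6,-4,-3, - 3,0.94, 1, 3,  4,8]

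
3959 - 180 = 3779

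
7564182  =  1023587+6540595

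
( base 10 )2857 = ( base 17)9F1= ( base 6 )21121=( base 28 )3i1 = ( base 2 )101100101001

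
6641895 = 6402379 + 239516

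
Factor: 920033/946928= 2^ (-4 )*283^1*3251^1 * 59183^ (-1 ) 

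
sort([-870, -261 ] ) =[ - 870, -261] 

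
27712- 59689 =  - 31977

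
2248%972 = 304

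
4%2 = 0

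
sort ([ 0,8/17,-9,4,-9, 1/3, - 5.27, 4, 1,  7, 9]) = [-9, - 9, - 5.27, 0, 1/3, 8/17, 1, 4, 4, 7, 9 ]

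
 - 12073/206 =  - 12073/206 = - 58.61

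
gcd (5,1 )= 1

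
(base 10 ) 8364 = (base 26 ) C9I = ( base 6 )102420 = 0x20AC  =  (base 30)98o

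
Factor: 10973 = 10973^1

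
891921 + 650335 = 1542256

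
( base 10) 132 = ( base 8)204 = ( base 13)a2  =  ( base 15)8C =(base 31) 48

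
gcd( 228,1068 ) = 12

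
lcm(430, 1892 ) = 9460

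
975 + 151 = 1126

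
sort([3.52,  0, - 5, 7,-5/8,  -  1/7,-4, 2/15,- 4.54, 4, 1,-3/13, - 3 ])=[ - 5,  -  4.54,-4, - 3, - 5/8,-3/13 ,-1/7,0, 2/15, 1,3.52, 4, 7] 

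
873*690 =602370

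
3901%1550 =801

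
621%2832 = 621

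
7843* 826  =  6478318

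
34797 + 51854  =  86651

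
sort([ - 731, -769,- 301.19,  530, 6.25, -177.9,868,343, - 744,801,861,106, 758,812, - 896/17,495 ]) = [ - 769, - 744, - 731, - 301.19, - 177.9, - 896/17,6.25,106,343, 495, 530, 758,801,812,861, 868] 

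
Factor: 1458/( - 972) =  - 2^( - 1)*3^1 = -3/2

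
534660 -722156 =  - 187496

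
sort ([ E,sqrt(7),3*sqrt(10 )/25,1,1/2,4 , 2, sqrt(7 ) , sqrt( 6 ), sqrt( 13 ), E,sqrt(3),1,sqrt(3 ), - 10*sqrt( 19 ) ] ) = [-10  *sqrt(19 ),3*sqrt(10)/25,1/2, 1,1, sqrt ( 3), sqrt(3),2,sqrt(6 ),sqrt(7),sqrt(7 ),E,  E,sqrt( 13 ), 4]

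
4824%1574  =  102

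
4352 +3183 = 7535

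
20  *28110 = 562200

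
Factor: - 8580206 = - 2^1*17^1*252359^1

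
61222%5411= 1701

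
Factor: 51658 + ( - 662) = 50996=2^2*11^1 * 19^1 * 61^1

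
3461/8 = 3461/8 = 432.62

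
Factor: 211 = 211^1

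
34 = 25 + 9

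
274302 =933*294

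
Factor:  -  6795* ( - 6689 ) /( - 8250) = -2^( - 1) * 3^1* 5^( - 2 )*11^( - 1)  *  151^1*6689^1 = - 3030117/550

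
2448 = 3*816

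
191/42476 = 191/42476 = 0.00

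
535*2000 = 1070000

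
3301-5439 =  - 2138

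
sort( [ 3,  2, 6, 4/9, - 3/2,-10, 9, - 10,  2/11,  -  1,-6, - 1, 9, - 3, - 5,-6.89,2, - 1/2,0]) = [  -  10,  -  10 ,  -  6.89, - 6, - 5, - 3, - 3/2, - 1, - 1, - 1/2,0, 2/11, 4/9, 2, 2, 3, 6 , 9, 9] 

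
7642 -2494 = 5148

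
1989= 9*221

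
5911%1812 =475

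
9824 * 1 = 9824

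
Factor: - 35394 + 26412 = -8982=- 2^1*3^2*499^1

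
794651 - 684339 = 110312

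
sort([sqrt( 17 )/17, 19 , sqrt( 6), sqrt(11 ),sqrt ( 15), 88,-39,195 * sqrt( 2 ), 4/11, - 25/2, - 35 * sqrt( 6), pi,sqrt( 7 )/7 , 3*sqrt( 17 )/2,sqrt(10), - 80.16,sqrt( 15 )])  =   [ - 35*sqrt( 6 ),-80.16, - 39, - 25/2, sqrt( 17)/17,4/11, sqrt(7 ) /7, sqrt(6 ) , pi,sqrt( 10),sqrt( 11), sqrt( 15) , sqrt(15 ), 3*sqrt(17)/2,19, 88,195*sqrt(2) ]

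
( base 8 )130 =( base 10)88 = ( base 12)74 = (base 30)2s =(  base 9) 107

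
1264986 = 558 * 2267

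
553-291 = 262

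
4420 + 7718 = 12138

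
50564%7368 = 6356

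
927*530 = 491310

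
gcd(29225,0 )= 29225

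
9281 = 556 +8725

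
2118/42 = 353/7 = 50.43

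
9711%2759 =1434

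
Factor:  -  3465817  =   - 3465817^1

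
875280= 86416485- 85541205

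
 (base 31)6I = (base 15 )d9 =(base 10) 204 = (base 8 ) 314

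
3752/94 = 1876/47=39.91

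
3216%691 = 452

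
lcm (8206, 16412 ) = 16412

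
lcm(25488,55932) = 2013552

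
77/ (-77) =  - 1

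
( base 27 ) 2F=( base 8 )105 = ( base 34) 21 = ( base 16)45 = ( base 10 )69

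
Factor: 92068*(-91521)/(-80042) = 2^1*3^2*31^( - 1)*1291^( -1 )*10169^1 *23017^1 = 4213077714/40021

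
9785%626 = 395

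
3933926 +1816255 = 5750181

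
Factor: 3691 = 3691^1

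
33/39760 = 33/39760 = 0.00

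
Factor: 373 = 373^1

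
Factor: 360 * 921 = 2^3* 3^3*5^1 * 307^1 = 331560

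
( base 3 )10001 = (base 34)2e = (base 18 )4a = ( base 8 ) 122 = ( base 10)82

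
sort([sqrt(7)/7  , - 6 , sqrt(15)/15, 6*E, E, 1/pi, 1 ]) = [ - 6, sqrt(15) /15,  1/pi,sqrt(7)/7,1,E,6*E] 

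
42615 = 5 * 8523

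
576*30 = 17280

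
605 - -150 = 755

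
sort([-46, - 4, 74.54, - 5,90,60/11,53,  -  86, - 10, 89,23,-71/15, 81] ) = [ - 86,  -  46, - 10, - 5,  -  71/15, - 4,60/11,  23,  53,74.54,81,89, 90] 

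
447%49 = 6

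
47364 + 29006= 76370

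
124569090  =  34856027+89713063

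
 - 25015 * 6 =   -  150090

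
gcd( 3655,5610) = 85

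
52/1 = 52 =52.00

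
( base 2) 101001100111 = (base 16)a67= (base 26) 3OB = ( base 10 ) 2663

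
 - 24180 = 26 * (-930)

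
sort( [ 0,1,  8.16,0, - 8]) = [ - 8 , 0,  0,1,8.16]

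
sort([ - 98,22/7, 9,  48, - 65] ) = [ - 98, - 65, 22/7  ,  9,  48]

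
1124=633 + 491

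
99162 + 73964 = 173126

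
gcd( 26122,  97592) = 2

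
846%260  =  66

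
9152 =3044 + 6108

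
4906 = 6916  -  2010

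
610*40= 24400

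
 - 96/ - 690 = 16/115 = 0.14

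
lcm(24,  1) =24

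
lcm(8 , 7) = 56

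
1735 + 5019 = 6754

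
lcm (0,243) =0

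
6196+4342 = 10538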